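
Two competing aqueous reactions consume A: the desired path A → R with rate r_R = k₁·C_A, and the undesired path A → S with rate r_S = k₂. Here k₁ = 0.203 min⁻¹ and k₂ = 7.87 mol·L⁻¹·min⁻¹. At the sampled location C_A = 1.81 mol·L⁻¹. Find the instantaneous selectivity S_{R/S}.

0.0467

S_{R/S} = r_R/r_S = (k₁·C_A)/(k₂) = (k₁/k₂)·C_A.
= (0.203×1.810) / (7.87) = 0.3674/7.870 = 0.0467.
Since the desired path is higher order in A, keeping C_A high (PFR or concentrated feed) favours R.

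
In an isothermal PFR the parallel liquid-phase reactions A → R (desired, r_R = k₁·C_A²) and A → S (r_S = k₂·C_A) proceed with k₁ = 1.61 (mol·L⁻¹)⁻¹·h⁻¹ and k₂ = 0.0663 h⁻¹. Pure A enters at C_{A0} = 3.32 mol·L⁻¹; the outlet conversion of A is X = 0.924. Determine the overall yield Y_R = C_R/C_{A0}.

C_A = C_{A0}(1−X) = 0.2523 mol·L⁻¹.
Along a PFR/batch, dC_S/dC_A = −r_S/(r_R+r_S) = −k₂/(k₂+k₁·C_A).
Integrating from C_{A0} to C_A: C_S = (0.0663/1.61)·ln[(0.0663+1.61·3.32)/(0.0663+1.61·0.252)] = 0.04118·ln(5.412/0.4725) = 0.1004 mol·L⁻¹.
Then C_R = (C_{A0}−C_A) − C_S = 3.068 − 0.1004 = 2.967 mol·L⁻¹.
Y_R = C_R/C_{A0} = 2.967/3.32 = 0.894.

0.894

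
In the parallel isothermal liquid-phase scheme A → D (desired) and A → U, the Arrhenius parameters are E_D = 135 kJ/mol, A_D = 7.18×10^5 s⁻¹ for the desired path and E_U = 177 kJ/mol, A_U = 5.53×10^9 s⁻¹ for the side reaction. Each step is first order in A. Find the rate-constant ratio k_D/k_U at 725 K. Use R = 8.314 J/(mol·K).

Since both paths have the same order in A, the concentration cancels and S_{D/U} = k_D/k_U = (A_D/A_U)·exp[(E_U−E_D)/(RT)].
(E_U−E_D)/(RT) = (177−135)×10³/(8.314×725) = 42000/6028 = 6.968.
k_D/k_U = (7.18×10^5/5.53×10^9)·exp(6.968) = 1.298×10^-4 × 1062 = 0.138.
Since E_D < E_U, lowering the temperature improves selectivity toward D.

0.138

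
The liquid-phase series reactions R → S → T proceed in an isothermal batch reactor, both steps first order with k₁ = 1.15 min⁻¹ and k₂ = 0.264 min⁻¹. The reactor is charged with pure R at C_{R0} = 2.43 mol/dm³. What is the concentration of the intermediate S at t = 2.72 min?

1.40 mol/dm³

For first-order series with pure R initially, C_S(t) = k₁C_{R0}/(k₂−k₁)·(e^(−k₁t) − e^(−k₂t)).
e^(−k₁t) = e^(−1.15×2.72) = e^(−3.128) = 0.04381; e^(−k₂t) = e^(−0.7181) = 0.4877.
C_S = 1.15×2.43/(0.264−1.15) × (0.04381−0.4877) = (-3.154)×(-0.4439) = 1.400 mol/dm³.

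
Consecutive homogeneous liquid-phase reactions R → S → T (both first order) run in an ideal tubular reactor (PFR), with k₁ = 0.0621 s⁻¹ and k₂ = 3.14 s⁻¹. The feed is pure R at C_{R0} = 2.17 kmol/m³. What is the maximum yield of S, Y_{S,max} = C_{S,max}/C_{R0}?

0.0183

Evaluating C_S at τ_opt = ln(k₂/k₁)/(k₂−k₁) gives C_{S,max}/C_{R0} = (k₁/k₂)^[k₂/(k₂−k₁)].
= (0.0621/3.14)^(3.14/(3.14−0.0621)) = (0.01978)^(1.020) = 0.01827.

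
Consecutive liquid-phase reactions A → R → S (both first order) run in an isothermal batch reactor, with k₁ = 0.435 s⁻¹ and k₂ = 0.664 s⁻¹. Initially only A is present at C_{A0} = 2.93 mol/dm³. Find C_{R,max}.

0.860 mol/dm³

At the optimum, C_{R,max}/C_{A0} = (k₁/k₂)^[k₂/(k₂−k₁)].
= (0.435/0.664)^(0.664/(0.664−0.435)) = (0.6551)^(2.900) = 0.2934.
C_{R,max} = 0.2934×2.93 = 0.860 mol/dm³.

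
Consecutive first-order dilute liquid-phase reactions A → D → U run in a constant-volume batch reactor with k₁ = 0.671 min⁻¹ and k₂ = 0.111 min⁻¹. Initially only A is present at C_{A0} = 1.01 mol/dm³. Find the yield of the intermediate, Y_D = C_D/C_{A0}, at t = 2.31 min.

0.673

Solving the coupled first-order balances gives C_D(t) = [k₁/(k₂−k₁)]·C_{A0}·(e^(−k₁t) − e^(−k₂t)).
e^(−k₁t) = e^(−0.671×2.31) = e^(−1.550) = 0.2122; e^(−k₂t) = e^(−0.2564) = 0.7738.
C_D = 0.671×1.01/(0.111−0.671) × (0.2122−0.7738) = (-1.210)×(-0.5616) = 0.6796 mol/dm³.
Y_D = C_D/C_{A0} = 0.6796/1.01 = 0.673.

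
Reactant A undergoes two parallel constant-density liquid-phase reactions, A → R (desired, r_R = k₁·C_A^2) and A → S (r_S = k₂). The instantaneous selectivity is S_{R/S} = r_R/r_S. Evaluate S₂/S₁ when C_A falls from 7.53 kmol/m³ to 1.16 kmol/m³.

0.0237

S_{R/S} = (k₁/k₂)·C_A^2, so S₂/S₁ = (C_{A,2}/C_{A,1})^2.
= (1.16/7.53)^2 = (0.1541)^2 = 0.0237.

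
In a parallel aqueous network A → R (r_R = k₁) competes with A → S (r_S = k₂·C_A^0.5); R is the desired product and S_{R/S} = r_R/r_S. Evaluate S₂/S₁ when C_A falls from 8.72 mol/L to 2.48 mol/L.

1.88

S_{R/S} = (k₁/k₂)·C_A^-0.5, so S₂/S₁ = (C_{A,2}/C_{A,1})^-0.5.
= (2.48/8.72)^(-0.5) = (0.2844)^(-0.5) = 1.88.
Selectivity toward R rises as C_A falls — low-concentration operation is favoured.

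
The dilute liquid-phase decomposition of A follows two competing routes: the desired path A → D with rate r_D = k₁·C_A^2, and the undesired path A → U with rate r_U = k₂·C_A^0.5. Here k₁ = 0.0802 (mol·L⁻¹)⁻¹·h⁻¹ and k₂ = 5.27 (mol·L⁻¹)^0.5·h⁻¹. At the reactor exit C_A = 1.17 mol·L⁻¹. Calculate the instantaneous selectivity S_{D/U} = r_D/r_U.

S_{D/U} = r_D/r_U = (k₁·C_A^2)/(k₂·C_A^0.5) = (k₁/k₂)·C_A^1.5.
= (0.0802×1.170^2) / (5.27×1.170^0.5) = 0.1098/5.700 = 0.0193.
Since the desired path is higher order in A, keeping C_A high (PFR or concentrated feed) favours D.

0.0193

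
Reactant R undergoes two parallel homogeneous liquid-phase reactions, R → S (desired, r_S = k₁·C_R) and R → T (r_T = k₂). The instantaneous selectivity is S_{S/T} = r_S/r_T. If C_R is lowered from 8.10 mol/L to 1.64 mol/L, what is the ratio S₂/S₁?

S_{S/T} = (k₁/k₂)·C_R, so S₂/S₁ = (C_{R,2}/C_{R,1}).
= 1.64/8.10 = 0.202.

0.202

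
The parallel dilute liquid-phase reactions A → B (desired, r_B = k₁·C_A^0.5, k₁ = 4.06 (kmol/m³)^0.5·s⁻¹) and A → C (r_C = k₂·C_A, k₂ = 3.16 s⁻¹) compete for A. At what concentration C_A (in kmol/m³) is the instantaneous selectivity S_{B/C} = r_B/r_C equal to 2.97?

S_{B/C} = (k₁/k₂)·C_A^-0.5 ⇒ C_A = (S·k₂/k₁)^(-2).
= (2.97×3.16/4.06)^(-2) = (2.312)^(-2) = 0.187 kmol/m³.

0.187 kmol/m³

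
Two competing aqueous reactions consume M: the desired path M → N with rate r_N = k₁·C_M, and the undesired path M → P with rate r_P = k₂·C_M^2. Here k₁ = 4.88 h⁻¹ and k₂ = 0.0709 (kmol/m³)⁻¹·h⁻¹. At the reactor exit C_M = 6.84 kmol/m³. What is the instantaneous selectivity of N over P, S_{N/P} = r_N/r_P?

10.1

S_{N/P} = r_N/r_P = (k₁·C_M)/(k₂·C_M^2) = (k₁/k₂)·C_M⁻¹.
= (4.88×6.840) / (0.0709×6.840^2) = 33.38/3.317 = 10.1.
The undesired path is higher order in M, so low C_M (CSTR or dilute feed) favours N.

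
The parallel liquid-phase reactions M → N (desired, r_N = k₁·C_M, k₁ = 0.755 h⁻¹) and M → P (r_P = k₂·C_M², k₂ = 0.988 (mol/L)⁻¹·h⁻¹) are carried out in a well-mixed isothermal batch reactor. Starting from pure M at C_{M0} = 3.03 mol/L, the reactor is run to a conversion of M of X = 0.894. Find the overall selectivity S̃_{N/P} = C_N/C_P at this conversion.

C_M = C_{M0}(1−X) = 0.3212 mol/L.
Along a PFR/batch, dC_N/dC_M = −r_N/(r_N+r_P) = −k₁/(k₁+k₂·C_M).
Integrating from C_{M0} to C_M: C_N = (0.755/0.988)·ln[(0.755+0.988·3.03)/(0.755+0.988·0.321)] = 0.7642·ln(3.749/1.072) = 0.9564 mol/L.
C_P = (C_{M0}−C_M)−C_N = 1.752 mol/L; S̃_{N/P} = 0.9564/1.752 = 0.546.

0.546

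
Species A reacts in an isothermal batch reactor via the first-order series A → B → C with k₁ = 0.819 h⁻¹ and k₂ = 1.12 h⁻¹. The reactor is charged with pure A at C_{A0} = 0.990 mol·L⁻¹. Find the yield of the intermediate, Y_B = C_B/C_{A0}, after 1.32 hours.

For first-order series with pure A initially, C_B(t) = k₁C_{A0}/(k₂−k₁)·(e^(−k₁t) − e^(−k₂t)).
e^(−k₁t) = e^(−0.819×1.32) = e^(−1.081) = 0.3392; e^(−k₂t) = e^(−1.478) = 0.2280.
C_B = 0.819×0.990/(1.12−0.819) × (0.3392−0.2280) = 2.694×0.1112 = 0.2996 mol·L⁻¹.
Y_B = C_B/C_{A0} = 0.2996/0.990 = 0.303.

0.303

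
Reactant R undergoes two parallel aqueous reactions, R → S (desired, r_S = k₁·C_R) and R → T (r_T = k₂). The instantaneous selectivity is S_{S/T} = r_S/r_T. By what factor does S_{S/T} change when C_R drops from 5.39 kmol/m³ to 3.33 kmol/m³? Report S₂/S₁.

0.618

S_{S/T} = (k₁/k₂)·C_R, so S₂/S₁ = (C_{R,2}/C_{R,1}).
= 3.33/5.39 = 0.618.
Selectivity toward S falls as C_R falls — high-concentration operation is favoured.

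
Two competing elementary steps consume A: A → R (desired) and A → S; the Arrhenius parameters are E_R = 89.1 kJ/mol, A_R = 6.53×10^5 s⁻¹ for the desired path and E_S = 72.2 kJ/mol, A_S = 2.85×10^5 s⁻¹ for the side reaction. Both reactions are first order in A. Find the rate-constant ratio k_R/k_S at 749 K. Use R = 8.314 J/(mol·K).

0.152

k_R/k_S = (A_R/A_S)·exp[−(E_R−E_S)/(RT)] = (A_R/A_S)·exp[(E_S−E_R)/(RT)].
(E_S−E_R)/(RT) = (72.2−89.1)×10³/(8.314×749) = -16900/6227 = -2.714.
k_R/k_S = (6.53×10^5/2.85×10^5)·exp(-2.714) = 2.291 × 0.06628 = 0.152.
Since E_R > E_S, raising the temperature improves selectivity toward R.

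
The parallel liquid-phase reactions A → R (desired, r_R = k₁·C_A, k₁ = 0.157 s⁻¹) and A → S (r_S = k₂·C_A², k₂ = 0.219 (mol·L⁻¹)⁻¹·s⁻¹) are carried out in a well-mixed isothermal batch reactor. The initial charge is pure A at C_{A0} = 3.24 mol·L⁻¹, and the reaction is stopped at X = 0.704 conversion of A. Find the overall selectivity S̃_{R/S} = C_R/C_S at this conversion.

C_A = C_{A0}(1−X) = 0.9590 mol·L⁻¹.
Along a PFR/batch, dC_R/dC_A = −r_R/(r_R+r_S) = −k₁/(k₁+k₂·C_A).
Integrating from C_{A0} to C_A: C_R = (0.157/0.219)·ln[(0.157+0.219·3.24)/(0.157+0.219·0.959)] = 0.7169·ln(0.8666/0.3670) = 0.6159 mol·L⁻¹.
C_S = (C_{A0}−C_A)−C_R = 1.665 mol·L⁻¹; S̃_{R/S} = 0.6159/1.665 = 0.370.

0.370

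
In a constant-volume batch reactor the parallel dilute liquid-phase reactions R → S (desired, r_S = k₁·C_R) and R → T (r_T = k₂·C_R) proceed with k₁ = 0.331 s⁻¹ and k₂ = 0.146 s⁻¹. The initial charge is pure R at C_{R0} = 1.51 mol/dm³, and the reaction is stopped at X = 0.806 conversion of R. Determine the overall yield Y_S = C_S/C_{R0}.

C_R = C_{R0}(1−X) = 0.2929 mol/dm³.
Both paths are first order in R, so the instantaneous fraction to S is constant: dC_S/d(−C_R) = k₁/(k₁+k₂) = 0.6939.
C_S = 0.6939·(C_{R0}−C_R) = 0.6939×1.217 = 0.845 mol/dm³.
Y_S = C_S/C_{R0} = 0.8445/1.51 = 0.559.

0.559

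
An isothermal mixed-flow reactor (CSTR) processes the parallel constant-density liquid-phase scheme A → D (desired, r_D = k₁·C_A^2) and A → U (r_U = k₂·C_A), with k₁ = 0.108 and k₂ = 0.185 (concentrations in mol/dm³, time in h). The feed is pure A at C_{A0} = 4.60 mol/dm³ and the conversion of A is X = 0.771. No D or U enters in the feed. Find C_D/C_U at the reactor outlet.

0.615

Exit C_A = C_{A0}(1−X) = 4.60×0.229 = 1.053 mol/dm³.
Rates in a CSTR are evaluated at the outlet concentration: r_D = 0.108×1.053^2 = 0.1198, r_U = 0.185×1.053 = 0.1949.
Overall selectivity = C_D/C_U = r_Dτ/(r_Uτ) = r_D/r_U = 0.615.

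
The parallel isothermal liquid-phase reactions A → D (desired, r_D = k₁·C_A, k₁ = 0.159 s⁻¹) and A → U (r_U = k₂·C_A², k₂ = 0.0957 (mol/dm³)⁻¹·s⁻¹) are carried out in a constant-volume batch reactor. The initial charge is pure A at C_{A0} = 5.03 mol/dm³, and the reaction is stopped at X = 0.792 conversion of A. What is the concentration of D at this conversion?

1.50 mol/dm³

C_A = C_{A0}(1−X) = 1.046 mol/dm³.
Along a PFR/batch, dC_D/dC_A = −r_D/(r_D+r_U) = −k₁/(k₁+k₂·C_A).
Integrating from C_{A0} to C_A: C_D = (0.159/0.0957)·ln[(0.159+0.0957·5.03)/(0.159+0.0957·1.05)] = 1.661·ln(0.6404/0.2591) = 1.503 mol/dm³.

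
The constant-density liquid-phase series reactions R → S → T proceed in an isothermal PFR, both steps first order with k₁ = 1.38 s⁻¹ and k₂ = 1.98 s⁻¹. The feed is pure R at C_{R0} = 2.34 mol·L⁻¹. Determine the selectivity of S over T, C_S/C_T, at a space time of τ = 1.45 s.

0.264

The intermediate concentration in a first-order A→B→C sequence is C_S = k₁C_{R0}(e^(−k₁τ) − e^(−k₂τ))/(k₂−k₁).
e^(−k₁τ) = e^(−1.38×1.45) = e^(−2.001) = 0.1352; e^(−k₂τ) = e^(−2.871) = 0.05664.
C_S = 1.38×2.34/(1.98−1.38) × (0.1352−0.05664) = 5.382×0.07856 = 0.4228 mol·L⁻¹.
C_R = C_{R0}e^(−k₁τ) = 0.3164 mol·L⁻¹, so C_T = C_{R0}−C_R−C_S = 1.601 mol·L⁻¹; C_S/C_T = 0.264.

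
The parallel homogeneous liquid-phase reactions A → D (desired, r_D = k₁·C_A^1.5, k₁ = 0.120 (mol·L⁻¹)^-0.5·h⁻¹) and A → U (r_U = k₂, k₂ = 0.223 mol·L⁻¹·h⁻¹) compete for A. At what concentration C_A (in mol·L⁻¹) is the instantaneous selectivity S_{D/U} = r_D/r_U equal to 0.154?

S_{D/U} = (k₁/k₂)·C_A^1.5 ⇒ C_A = (S·k₂/k₁)^(1/1.5).
= (0.154×0.223/0.120)^(0.6667) = (0.2862)^(0.6667) = 0.434 mol·L⁻¹.

0.434 mol·L⁻¹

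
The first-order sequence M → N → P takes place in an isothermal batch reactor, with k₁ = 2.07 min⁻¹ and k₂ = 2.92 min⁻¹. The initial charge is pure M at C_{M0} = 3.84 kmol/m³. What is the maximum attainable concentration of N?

Evaluating C_N at t_opt = ln(k₂/k₁)/(k₂−k₁) gives C_{N,max}/C_{M0} = (k₁/k₂)^[k₂/(k₂−k₁)].
= (2.07/2.92)^(2.92/(2.92−2.07)) = (0.7089)^(3.435) = 0.3067.
C_{N,max} = 0.3067×3.84 = 1.18 kmol/m³.

1.18 kmol/m³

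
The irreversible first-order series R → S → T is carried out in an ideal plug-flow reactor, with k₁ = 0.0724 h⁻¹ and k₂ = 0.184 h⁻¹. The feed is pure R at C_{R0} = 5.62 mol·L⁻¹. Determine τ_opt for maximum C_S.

Setting dC_S/dτ = 0 gives τ_opt = ln(k₂/k₁)/(k₂−k₁).
= ln(0.184/0.0724)/(0.184−0.0724) = ln(2.541)/0.1116 = 0.9327/0.1116 = 8.36 h.

8.36 h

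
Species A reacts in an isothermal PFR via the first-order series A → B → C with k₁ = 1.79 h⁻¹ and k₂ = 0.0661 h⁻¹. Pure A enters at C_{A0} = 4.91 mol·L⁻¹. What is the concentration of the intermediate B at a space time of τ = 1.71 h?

4.31 mol·L⁻¹

For first-order series with pure A initially, C_B(τ) = k₁C_{A0}/(k₂−k₁)·(e^(−k₁τ) − e^(−k₂τ)).
e^(−k₁τ) = e^(−1.79×1.71) = e^(−3.061) = 0.04685; e^(−k₂τ) = e^(−0.1130) = 0.8931.
C_B = 1.79×4.91/(0.0661−1.79) × (0.04685−0.8931) = (-5.098)×(-0.8463) = 4.315 mol·L⁻¹.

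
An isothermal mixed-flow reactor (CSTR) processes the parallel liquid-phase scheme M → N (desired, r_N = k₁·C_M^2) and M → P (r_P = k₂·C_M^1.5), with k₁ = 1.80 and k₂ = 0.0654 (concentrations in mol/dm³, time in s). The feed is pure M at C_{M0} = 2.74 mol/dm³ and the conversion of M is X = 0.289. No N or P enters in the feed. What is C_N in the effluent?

0.772 mol/dm³

Exit C_M = C_{M0}(1−X) = 2.74×0.711 = 1.948 mol/dm³.
In a CSTR the entire volume is at exit conditions, so r_N = 1.80×1.948^2 = 6.831 and r_P = 0.0654×1.948^1.5 = 0.1778.
Fraction of consumed M going to N: r_N/(r_N+r_P) = 0.9746.
C_N = 0.9746·C_{M0}·X = 0.9746×2.74×0.289 = 0.772 mol/dm³.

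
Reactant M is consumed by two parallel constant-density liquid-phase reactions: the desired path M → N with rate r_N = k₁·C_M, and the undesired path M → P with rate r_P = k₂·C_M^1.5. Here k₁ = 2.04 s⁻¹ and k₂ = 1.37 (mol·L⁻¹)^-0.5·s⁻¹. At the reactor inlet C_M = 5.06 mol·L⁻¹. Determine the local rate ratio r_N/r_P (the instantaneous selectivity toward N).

S_{N/P} = r_N/r_P = (k₁·C_M)/(k₂·C_M^1.5) = (k₁/k₂)·C_M^-0.5.
= (2.04×5.060) / (1.37×5.060^1.5) = 10.32/15.59 = 0.662.
The undesired path is higher order in M, so low C_M (CSTR or dilute feed) favours N.

0.662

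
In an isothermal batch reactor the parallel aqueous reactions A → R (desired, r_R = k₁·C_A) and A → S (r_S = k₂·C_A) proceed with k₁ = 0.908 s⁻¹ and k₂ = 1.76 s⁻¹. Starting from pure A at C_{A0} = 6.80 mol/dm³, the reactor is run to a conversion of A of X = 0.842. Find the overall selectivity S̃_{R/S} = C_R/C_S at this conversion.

C_A = C_{A0}(1−X) = 1.074 mol/dm³.
Both paths are first order in A, so the instantaneous fraction to R is constant: dC_R/d(−C_A) = k₁/(k₁+k₂) = 0.3403.
C_R = 0.3403·(C_{A0}−C_A) = 0.3403×5.726 = 1.95 mol/dm³.
C_S = (C_{A0}−C_A)−C_R = 3.777 mol/dm³; S̃_{R/S} = 1.949/3.777 = 0.516.

0.516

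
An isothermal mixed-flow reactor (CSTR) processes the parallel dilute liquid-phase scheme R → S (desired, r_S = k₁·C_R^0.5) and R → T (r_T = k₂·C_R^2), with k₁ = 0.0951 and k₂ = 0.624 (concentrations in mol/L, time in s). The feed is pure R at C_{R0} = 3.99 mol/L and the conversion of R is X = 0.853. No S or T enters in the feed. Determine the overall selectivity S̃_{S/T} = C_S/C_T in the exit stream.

Exit C_R = C_{R0}(1−X) = 3.99×0.147 = 0.5865 mol/L.
A CSTR operates uniformly at the exit composition, giving r_S = 0.07283 and r_T = 0.2147 (each k·C_R^n at C_R = 0.5865).
Overall selectivity = C_S/C_T = r_Sτ/(r_Tτ) = r_S/r_T = 0.339.

0.339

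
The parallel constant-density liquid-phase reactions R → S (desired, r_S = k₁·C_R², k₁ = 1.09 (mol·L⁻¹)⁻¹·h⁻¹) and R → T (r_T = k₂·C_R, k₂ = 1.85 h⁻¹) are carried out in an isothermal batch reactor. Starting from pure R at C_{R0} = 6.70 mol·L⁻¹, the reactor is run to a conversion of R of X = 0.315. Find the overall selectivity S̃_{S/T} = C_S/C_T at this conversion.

C_R = C_{R0}(1−X) = 4.590 mol·L⁻¹.
Along a PFR/batch, dC_T/dC_R = −r_T/(r_S+r_T) = −k₂/(k₂+k₁·C_R).
Integrating from C_{R0} to C_R: C_T = (1.85/1.09)·ln[(1.85+1.09·6.70)/(1.85+1.09·4.59)] = 1.697·ln(9.153/6.853) = 0.4913 mol·L⁻¹.
Then C_S = (C_{R0}−C_R) − C_T = 2.111 − 0.4913 = 1.619 mol·L⁻¹.
S̃_{S/T} = C_S/C_T = 1.619/0.4913 = 3.30.

3.30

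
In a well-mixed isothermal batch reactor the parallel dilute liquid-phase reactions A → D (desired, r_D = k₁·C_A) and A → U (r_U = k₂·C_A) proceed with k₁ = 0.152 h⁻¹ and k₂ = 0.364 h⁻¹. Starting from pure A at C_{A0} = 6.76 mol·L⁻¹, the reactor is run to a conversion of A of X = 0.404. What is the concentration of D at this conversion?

0.804 mol·L⁻¹

C_A = C_{A0}(1−X) = 4.029 mol·L⁻¹.
Both paths are first order in A, so the instantaneous fraction to D is constant: dC_D/d(−C_A) = k₁/(k₁+k₂) = 0.2946.
C_D = 0.2946·(C_{A0}−C_A) = 0.2946×2.731 = 0.804 mol·L⁻¹.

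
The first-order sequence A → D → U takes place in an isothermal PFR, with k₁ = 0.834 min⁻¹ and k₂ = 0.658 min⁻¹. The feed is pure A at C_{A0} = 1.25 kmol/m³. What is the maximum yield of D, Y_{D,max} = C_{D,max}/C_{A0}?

At the optimum, C_{D,max}/C_{A0} = (k₁/k₂)^[k₂/(k₂−k₁)].
= (0.834/0.658)^(0.658/(0.658−0.834)) = (1.267)^(-3.739) = 0.4122.

0.412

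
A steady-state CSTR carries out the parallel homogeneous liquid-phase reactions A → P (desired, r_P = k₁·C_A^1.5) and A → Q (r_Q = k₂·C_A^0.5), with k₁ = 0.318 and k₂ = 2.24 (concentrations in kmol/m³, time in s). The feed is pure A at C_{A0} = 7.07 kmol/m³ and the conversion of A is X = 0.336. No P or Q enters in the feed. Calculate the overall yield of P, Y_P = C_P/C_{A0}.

0.134

Exit C_A = C_{A0}(1−X) = 7.07×0.664 = 4.694 kmol/m³.
In a CSTR the entire volume is at exit conditions, so r_P = 0.318×4.694^1.5 = 3.235 and r_Q = 2.24×4.694^0.5 = 4.853.
Fraction of consumed A going to P: r_P/(r_P+r_Q) = 0.3999.
C_P = 0.3999·C_{A0}·X = 0.3999×7.07×0.336 = 0.950 kmol/m³; Y_P = C_P/C_{A0} = 0.134.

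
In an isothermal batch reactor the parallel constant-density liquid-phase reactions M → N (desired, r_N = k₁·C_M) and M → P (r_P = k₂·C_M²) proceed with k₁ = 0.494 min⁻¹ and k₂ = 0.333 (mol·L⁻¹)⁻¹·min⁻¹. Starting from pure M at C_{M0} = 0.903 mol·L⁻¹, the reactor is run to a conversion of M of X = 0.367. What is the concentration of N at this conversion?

0.222 mol·L⁻¹

C_M = C_{M0}(1−X) = 0.5716 mol·L⁻¹.
Along a PFR/batch, dC_N/dC_M = −r_N/(r_N+r_P) = −k₁/(k₁+k₂·C_M).
Integrating from C_{M0} to C_M: C_N = (0.494/0.333)·ln[(0.494+0.333·0.903)/(0.494+0.333·0.572)] = 1.483·ln(0.7947/0.6843) = 0.2218 mol·L⁻¹.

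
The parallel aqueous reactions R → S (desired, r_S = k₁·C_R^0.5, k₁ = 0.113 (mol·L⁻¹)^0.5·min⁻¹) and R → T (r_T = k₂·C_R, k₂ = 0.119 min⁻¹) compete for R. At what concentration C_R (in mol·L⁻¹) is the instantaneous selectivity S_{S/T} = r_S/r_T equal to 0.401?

S_{S/T} = (k₁/k₂)·C_R^-0.5 ⇒ C_R = (S·k₂/k₁)^(-2).
= (0.401×0.119/0.113)^(-2) = (0.4223)^(-2) = 5.61 mol·L⁻¹.

5.61 mol·L⁻¹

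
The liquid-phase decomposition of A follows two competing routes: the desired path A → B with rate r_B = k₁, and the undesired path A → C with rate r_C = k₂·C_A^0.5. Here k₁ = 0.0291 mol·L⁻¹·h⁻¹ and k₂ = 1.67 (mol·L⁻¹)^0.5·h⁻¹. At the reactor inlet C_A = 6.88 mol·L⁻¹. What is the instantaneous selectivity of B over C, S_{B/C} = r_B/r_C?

S_{B/C} = r_B/r_C = (k₁)/(k₂·C_A^0.5) = (k₁/k₂)·C_A^-0.5.
= (0.0291) / (1.67×6.880^0.5) = 0.02910/4.380 = 0.00664.

0.00664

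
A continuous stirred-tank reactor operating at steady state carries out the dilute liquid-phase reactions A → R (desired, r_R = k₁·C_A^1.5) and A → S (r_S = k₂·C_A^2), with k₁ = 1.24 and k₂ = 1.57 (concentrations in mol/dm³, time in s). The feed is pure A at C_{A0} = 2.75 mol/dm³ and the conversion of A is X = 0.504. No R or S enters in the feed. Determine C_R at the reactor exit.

Exit C_A = C_{A0}(1−X) = 2.75×0.496 = 1.364 mol/dm³.
A CSTR operates uniformly at the exit composition, giving r_R = 1.975 and r_S = 2.921 (each k·C_A^n at C_A = 1.364).
Fraction of consumed A going to R: r_R/(r_R+r_S) = 0.4034.
C_R = 0.4034·C_{A0}·X = 0.4034×2.75×0.504 = 0.559 mol/dm³.

0.559 mol/dm³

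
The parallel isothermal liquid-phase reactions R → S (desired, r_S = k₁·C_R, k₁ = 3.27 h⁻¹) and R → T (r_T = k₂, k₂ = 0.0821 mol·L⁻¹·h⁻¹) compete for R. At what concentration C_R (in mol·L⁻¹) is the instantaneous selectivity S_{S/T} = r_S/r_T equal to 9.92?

0.249 mol·L⁻¹

S_{S/T} = (k₁/k₂)·C_R ⇒ C_R = S·k₂/k₁.
= 9.92×0.0821/3.27 = 0.249 mol·L⁻¹.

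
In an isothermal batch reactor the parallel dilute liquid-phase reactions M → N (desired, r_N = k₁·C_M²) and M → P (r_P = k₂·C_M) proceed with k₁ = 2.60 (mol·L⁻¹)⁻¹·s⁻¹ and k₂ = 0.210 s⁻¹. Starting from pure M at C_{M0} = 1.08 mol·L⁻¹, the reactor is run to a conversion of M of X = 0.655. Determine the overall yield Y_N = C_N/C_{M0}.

0.585

C_M = C_{M0}(1−X) = 0.3726 mol·L⁻¹.
Along a PFR/batch, dC_P/dC_M = −r_P/(r_N+r_P) = −k₂/(k₂+k₁·C_M).
Integrating from C_{M0} to C_M: C_P = (0.210/2.60)·ln[(0.210+2.60·1.08)/(0.210+2.60·0.373)] = 0.08077·ln(3.018/1.179) = 0.07593 mol·L⁻¹.
Then C_N = (C_{M0}−C_M) − C_P = 0.7074 − 0.07593 = 0.6315 mol·L⁻¹.
Y_N = C_N/C_{M0} = 0.6315/1.08 = 0.585.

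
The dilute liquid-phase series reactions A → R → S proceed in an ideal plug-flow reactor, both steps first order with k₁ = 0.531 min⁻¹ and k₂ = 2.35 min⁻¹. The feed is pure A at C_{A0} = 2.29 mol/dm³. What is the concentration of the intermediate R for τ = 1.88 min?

0.238 mol/dm³

The intermediate concentration in a first-order A→B→C sequence is C_R = k₁C_{A0}(e^(−k₁τ) − e^(−k₂τ))/(k₂−k₁).
e^(−k₁τ) = e^(−0.531×1.88) = e^(−0.9983) = 0.3685; e^(−k₂τ) = e^(−4.418) = 0.01206.
C_R = 0.531×2.29/(2.35−0.531) × (0.3685−0.01206) = 0.6685×0.3565 = 0.2383 mol/dm³.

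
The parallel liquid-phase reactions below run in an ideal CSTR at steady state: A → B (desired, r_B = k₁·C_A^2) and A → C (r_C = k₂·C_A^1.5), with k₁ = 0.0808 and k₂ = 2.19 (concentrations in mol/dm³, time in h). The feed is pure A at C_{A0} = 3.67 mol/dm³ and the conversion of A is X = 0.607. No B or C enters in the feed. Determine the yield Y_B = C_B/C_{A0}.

Exit C_A = C_{A0}(1−X) = 3.67×0.393 = 1.442 mol/dm³.
Rates in a CSTR are evaluated at the outlet concentration: r_B = 0.0808×1.442^2 = 0.1681, r_C = 2.19×1.442^1.5 = 3.793.
Fraction of consumed A going to B: r_B/(r_B+r_C) = 0.04243.
C_B = 0.04243·C_{A0}·X = 0.04243×3.67×0.607 = 0.0945 mol/dm³; Y_B = C_B/C_{A0} = 0.0258.

0.0258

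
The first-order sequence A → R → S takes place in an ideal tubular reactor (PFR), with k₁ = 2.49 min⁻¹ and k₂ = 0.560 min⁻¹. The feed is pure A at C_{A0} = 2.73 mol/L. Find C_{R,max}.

1.77 mol/L

At the optimum, C_{R,max}/C_{A0} = (k₁/k₂)^[k₂/(k₂−k₁)].
= (2.49/0.560)^(0.560/(0.560−2.49)) = (4.446)^(-0.2902) = 0.6486.
C_{R,max} = 0.6486×2.73 = 1.77 mol/L.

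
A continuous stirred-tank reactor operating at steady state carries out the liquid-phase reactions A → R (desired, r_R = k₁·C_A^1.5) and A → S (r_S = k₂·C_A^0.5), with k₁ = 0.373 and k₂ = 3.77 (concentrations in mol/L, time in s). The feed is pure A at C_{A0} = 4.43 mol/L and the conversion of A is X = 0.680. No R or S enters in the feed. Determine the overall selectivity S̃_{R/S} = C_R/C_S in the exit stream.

Exit C_A = C_{A0}(1−X) = 4.43×0.320 = 1.418 mol/L.
A CSTR operates uniformly at the exit composition, giving r_R = 0.6296 and r_S = 4.489 (each k·C_A^n at C_A = 1.418).
Overall selectivity = C_R/C_S = r_Rτ/(r_Sτ) = r_R/r_S = 0.140.

0.140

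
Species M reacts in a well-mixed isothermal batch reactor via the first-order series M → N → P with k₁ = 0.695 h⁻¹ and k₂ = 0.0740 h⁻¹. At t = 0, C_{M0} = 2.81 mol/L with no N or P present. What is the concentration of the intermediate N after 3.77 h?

The intermediate concentration in a first-order A→B→C sequence is C_N = k₁C_{M0}(e^(−k₁t) − e^(−k₂t))/(k₂−k₁).
e^(−k₁t) = e^(−0.695×3.77) = e^(−2.620) = 0.07279; e^(−k₂t) = e^(−0.2790) = 0.7566.
C_N = 0.695×2.81/(0.0740−0.695) × (0.07279−0.7566) = (-3.145)×(-0.6838) = 2.150 mol/L.

2.15 mol/L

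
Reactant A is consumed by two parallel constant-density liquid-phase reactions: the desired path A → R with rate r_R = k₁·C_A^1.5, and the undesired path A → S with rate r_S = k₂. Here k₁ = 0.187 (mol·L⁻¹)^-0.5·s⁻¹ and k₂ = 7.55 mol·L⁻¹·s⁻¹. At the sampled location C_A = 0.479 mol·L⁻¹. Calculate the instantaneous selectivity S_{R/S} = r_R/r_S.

S_{R/S} = r_R/r_S = (k₁·C_A^1.5)/(k₂) = (k₁/k₂)·C_A^1.5.
= (0.187×0.4790^1.5) / (7.55) = 0.06199/7.550 = 0.00821.
Since the desired path is higher order in A, keeping C_A high (PFR or concentrated feed) favours R.

0.00821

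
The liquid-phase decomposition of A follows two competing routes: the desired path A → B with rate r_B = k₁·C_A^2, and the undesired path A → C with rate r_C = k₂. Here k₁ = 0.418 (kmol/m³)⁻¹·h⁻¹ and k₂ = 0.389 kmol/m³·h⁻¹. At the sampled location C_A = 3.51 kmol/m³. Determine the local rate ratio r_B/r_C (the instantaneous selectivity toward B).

13.2

S_{B/C} = r_B/r_C = (k₁·C_A^2)/(k₂) = (k₁/k₂)·C_A^2.
= (0.418×3.510^2) / (0.389) = 5.150/0.3890 = 13.2.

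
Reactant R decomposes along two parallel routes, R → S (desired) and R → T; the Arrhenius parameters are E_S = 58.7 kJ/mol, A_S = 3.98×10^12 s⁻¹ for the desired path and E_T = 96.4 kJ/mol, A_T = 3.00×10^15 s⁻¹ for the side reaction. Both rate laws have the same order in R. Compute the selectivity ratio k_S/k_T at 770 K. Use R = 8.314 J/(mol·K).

0.479

With equal orders, S_{S/T} = k_S/k_T = (A_S/A_T)·exp[(E_T−E_S)/(RT)].
(E_T−E_S)/(RT) = (96.4−58.7)×10³/(8.314×770) = 37700/6402 = 5.889.
k_S/k_T = (3.98×10^12/3.00×10^15)·exp(5.889) = 0.001327 × 361.0 = 0.479.
Since E_S < E_T, lowering the temperature improves selectivity toward S.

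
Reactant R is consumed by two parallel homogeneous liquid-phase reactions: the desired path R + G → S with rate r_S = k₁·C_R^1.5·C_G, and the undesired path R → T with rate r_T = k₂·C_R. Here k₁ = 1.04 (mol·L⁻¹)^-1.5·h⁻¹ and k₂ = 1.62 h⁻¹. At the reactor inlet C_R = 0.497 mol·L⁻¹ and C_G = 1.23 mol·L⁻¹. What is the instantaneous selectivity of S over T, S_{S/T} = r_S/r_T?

S_{S/T} = r_S/r_T = (k₁·C_R^1.5·C_G)/(k₂·C_R) = (k₁/k₂)·C_R^0.5·C_G.
= (1.04×0.4970^1.5×1.230) / (1.62×0.4970) = 0.4482/0.8051 = 0.557.

0.557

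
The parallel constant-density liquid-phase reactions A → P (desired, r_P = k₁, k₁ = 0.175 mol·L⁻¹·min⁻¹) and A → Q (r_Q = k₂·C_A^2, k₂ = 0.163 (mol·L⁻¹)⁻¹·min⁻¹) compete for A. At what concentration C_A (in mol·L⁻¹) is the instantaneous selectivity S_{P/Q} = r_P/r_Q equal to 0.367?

1.71 mol·L⁻¹

S_{P/Q} = (k₁/k₂)·C_A^-2 ⇒ C_A = (S·k₂/k₁)^(-0.5).
= (0.367×0.163/0.175)^(-0.5) = (0.3418)^(-0.5) = 1.71 mol·L⁻¹.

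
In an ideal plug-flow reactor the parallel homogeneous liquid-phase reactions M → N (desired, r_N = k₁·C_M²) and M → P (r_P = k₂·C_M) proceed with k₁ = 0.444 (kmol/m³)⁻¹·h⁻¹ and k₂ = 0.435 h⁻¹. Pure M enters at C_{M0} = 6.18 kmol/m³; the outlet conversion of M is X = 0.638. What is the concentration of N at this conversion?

C_M = C_{M0}(1−X) = 2.237 kmol/m³.
Along a PFR/batch, dC_P/dC_M = −r_P/(r_N+r_P) = −k₂/(k₂+k₁·C_M).
Integrating from C_{M0} to C_M: C_P = (0.435/0.444)·ln[(0.435+0.444·6.18)/(0.435+0.444·2.24)] = 0.9797·ln(3.179/1.428) = 0.7838 kmol/m³.
Then C_N = (C_{M0}−C_M) − C_P = 3.943 − 0.7838 = 3.159 kmol/m³.

3.16 kmol/m³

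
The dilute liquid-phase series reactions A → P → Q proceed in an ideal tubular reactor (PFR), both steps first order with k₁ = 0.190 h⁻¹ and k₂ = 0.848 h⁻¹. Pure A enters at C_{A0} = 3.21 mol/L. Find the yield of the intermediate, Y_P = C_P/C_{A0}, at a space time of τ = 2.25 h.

For first-order series with pure A initially, C_P(τ) = k₁C_{A0}/(k₂−k₁)·(e^(−k₁τ) − e^(−k₂τ)).
e^(−k₁τ) = e^(−0.190×2.25) = e^(−0.4275) = 0.6521; e^(−k₂τ) = e^(−1.908) = 0.1484.
C_P = 0.190×3.21/(0.848−0.190) × (0.6521−0.1484) = 0.9269×0.5038 = 0.4669 mol/L.
Y_P = C_P/C_{A0} = 0.4669/3.21 = 0.145.

0.145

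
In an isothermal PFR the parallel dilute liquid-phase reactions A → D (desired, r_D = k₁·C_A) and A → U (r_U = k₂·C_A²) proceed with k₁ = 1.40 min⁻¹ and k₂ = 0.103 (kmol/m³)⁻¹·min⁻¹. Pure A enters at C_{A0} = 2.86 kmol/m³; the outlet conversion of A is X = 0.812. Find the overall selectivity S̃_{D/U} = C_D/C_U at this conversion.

C_A = C_{A0}(1−X) = 0.5377 kmol/m³.
Along a PFR/batch, dC_D/dC_A = −r_D/(r_D+r_U) = −k₁/(k₁+k₂·C_A).
Integrating from C_{A0} to C_A: C_D = (1.40/0.103)·ln[(1.40+0.103·2.86)/(1.40+0.103·0.538)] = 13.59·ln(1.695/1.455) = 2.068 kmol/m³.
C_U = (C_{A0}−C_A)−C_D = 0.2540 kmol/m³; S̃_{D/U} = 2.068/0.2540 = 8.14.

8.14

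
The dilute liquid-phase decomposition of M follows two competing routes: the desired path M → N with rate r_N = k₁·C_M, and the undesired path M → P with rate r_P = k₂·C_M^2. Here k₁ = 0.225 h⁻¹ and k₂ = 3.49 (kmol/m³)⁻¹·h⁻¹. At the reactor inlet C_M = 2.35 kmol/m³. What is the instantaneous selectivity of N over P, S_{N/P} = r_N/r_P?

S_{N/P} = r_N/r_P = (k₁·C_M)/(k₂·C_M^2) = (k₁/k₂)·C_M⁻¹.
= (0.225×2.350) / (3.49×2.350^2) = 0.5288/19.27 = 0.0274.
The undesired path is higher order in M, so low C_M (CSTR or dilute feed) favours N.

0.0274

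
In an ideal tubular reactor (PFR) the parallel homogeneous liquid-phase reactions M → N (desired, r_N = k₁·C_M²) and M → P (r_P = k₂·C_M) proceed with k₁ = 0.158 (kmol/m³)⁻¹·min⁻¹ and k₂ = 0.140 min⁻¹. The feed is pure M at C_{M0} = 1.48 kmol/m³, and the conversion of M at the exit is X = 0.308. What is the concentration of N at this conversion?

0.266 kmol/m³

C_M = C_{M0}(1−X) = 1.024 kmol/m³.
Along a PFR/batch, dC_P/dC_M = −r_P/(r_N+r_P) = −k₂/(k₂+k₁·C_M).
Integrating from C_{M0} to C_M: C_P = (0.140/0.158)·ln[(0.140+0.158·1.48)/(0.140+0.158·1.02)] = 0.8861·ln(0.3738/0.3018) = 0.1896 kmol/m³.
Then C_N = (C_{M0}−C_M) − C_P = 0.4558 − 0.1896 = 0.2662 kmol/m³.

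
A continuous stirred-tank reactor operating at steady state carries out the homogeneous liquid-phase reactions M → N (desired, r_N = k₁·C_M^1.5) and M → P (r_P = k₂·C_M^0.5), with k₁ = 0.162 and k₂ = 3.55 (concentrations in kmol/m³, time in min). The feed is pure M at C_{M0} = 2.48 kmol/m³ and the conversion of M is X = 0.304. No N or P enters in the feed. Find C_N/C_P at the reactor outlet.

Exit C_M = C_{M0}(1−X) = 2.48×0.696 = 1.726 kmol/m³.
A CSTR operates uniformly at the exit composition, giving r_N = 0.3674 and r_P = 4.664 (each k·C_M^n at C_M = 1.726).
Overall selectivity = C_N/C_P = r_Nτ/(r_Pτ) = r_N/r_P = 0.0788.

0.0788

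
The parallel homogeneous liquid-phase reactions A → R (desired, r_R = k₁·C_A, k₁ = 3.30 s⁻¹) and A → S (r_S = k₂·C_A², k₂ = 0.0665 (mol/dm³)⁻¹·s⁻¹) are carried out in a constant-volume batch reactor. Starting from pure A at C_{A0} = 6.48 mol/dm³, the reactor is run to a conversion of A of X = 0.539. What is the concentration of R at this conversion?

3.19 mol/dm³

C_A = C_{A0}(1−X) = 2.987 mol/dm³.
Along a PFR/batch, dC_R/dC_A = −r_R/(r_R+r_S) = −k₁/(k₁+k₂·C_A).
Integrating from C_{A0} to C_A: C_R = (3.30/0.0665)·ln[(3.30+0.0665·6.48)/(3.30+0.0665·2.99)] = 49.62·ln(3.731/3.499) = 3.190 mol/dm³.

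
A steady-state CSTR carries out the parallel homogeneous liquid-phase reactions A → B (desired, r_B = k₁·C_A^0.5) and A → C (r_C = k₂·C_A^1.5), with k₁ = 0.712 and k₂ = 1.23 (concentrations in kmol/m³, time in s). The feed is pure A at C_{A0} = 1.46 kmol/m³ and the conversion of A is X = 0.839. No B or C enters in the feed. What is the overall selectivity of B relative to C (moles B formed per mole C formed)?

2.46

Exit C_A = C_{A0}(1−X) = 1.46×0.161 = 0.2351 kmol/m³.
A CSTR operates uniformly at the exit composition, giving r_B = 0.3452 and r_C = 0.1402 (each k·C_A^n at C_A = 0.2351).
Overall selectivity = C_B/C_C = r_Bτ/(r_Cτ) = r_B/r_C = 2.46.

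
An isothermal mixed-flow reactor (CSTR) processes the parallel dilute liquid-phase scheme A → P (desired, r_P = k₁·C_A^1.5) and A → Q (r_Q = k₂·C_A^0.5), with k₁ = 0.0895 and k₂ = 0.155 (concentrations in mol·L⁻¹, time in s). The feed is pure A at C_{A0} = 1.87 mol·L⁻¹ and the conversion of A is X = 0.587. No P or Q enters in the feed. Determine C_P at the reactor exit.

Exit C_A = C_{A0}(1−X) = 1.87×0.413 = 0.7723 mol·L⁻¹.
A CSTR operates uniformly at the exit composition, giving r_P = 0.06074 and r_Q = 0.1362 (each k·C_A^n at C_A = 0.7723).
Fraction of consumed A going to P: r_P/(r_P+r_Q) = 0.3084.
C_P = 0.3084·C_{A0}·X = 0.3084×1.87×0.587 = 0.339 mol·L⁻¹.

0.339 mol·L⁻¹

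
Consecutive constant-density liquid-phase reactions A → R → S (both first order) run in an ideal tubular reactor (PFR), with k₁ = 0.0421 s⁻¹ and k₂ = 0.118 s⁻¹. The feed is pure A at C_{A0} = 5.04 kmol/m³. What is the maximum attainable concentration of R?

1.02 kmol/m³

For a first-order series the maximum intermediate yield is C_{R,max}/C_{A0} = (k₁/k₂)^[k₂/(k₂−k₁)].
= (0.0421/0.118)^(0.118/(0.118−0.0421)) = (0.3568)^(1.555) = 0.2014.
C_{R,max} = 0.2014×5.04 = 1.02 kmol/m³.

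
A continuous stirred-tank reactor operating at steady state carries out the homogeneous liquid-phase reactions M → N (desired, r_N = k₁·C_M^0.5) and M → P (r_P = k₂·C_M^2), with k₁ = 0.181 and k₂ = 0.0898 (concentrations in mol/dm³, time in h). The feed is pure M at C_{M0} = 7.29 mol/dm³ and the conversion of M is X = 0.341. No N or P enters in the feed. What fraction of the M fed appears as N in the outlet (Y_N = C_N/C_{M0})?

Exit C_M = C_{M0}(1−X) = 7.29×0.659 = 4.804 mol/dm³.
Rates in a CSTR are evaluated at the outlet concentration: r_N = 0.181×4.804^0.5 = 0.3967, r_P = 0.0898×4.804^2 = 2.073.
Fraction of consumed M going to N: r_N/(r_N+r_P) = 0.1607.
C_N = 0.1607·C_{M0}·X = 0.1607×7.29×0.341 = 0.399 mol/dm³; Y_N = C_N/C_{M0} = 0.0548.

0.0548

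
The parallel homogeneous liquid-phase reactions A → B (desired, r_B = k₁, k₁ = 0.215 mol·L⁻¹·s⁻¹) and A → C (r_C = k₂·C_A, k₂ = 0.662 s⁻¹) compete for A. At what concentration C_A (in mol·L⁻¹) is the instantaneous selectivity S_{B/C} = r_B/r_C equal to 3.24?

S_{B/C} = (k₁/k₂)·C_A⁻¹ ⇒ C_A = (S·k₂/k₁)^(-1).
= (3.24×0.662/0.215)^(-1) = (9.976)^(-1) = 0.100 mol·L⁻¹.

0.100 mol·L⁻¹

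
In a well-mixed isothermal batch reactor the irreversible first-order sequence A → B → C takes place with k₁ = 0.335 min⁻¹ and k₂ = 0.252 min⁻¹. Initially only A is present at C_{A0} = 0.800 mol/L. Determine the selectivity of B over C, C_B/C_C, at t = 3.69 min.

Solving the coupled first-order balances gives C_B(t) = [k₁/(k₂−k₁)]·C_{A0}·(e^(−k₁t) − e^(−k₂t)).
e^(−k₁t) = e^(−0.335×3.69) = e^(−1.236) = 0.2905; e^(−k₂t) = e^(−0.9299) = 0.3946.
C_B = 0.335×0.800/(0.252−0.335) × (0.2905−0.3946) = (-3.229)×(-0.1041) = 0.3361 mol/L.
C_A = C_{A0}e^(−k₁t) = 0.2324 mol/L, so C_C = C_{A0}−C_A−C_B = 0.2315 mol/L; C_B/C_C = 1.45.

1.45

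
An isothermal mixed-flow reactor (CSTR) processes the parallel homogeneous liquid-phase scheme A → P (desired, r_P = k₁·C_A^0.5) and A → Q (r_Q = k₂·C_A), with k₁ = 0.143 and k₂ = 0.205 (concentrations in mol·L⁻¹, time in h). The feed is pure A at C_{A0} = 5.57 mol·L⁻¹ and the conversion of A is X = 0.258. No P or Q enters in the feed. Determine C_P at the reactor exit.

Exit C_A = C_{A0}(1−X) = 5.57×0.742 = 4.133 mol·L⁻¹.
In a CSTR the entire volume is at exit conditions, so r_P = 0.143×4.133^0.5 = 0.2907 and r_Q = 0.205×4.133 = 0.8473.
Fraction of consumed A going to P: r_P/(r_P+r_Q) = 0.2555.
C_P = 0.2555·C_{A0}·X = 0.2555×5.57×0.258 = 0.367 mol·L⁻¹.

0.367 mol·L⁻¹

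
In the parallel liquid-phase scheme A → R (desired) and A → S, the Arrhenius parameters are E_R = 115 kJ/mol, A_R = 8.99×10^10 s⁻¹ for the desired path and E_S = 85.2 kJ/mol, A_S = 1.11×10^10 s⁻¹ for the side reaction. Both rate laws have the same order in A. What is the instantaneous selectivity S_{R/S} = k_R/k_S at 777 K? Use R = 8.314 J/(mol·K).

0.0804

With equal orders, S_{R/S} = k_R/k_S = (A_R/A_S)·exp[(E_S−E_R)/(RT)].
(E_S−E_R)/(RT) = (85.2−115)×10³/(8.314×777) = -29800/6460 = -4.613.
k_R/k_S = (8.99×10^10/1.11×10^10)·exp(-4.613) = 8.099 × 0.009922 = 0.0804.
Since E_R > E_S, raising the temperature improves selectivity toward R.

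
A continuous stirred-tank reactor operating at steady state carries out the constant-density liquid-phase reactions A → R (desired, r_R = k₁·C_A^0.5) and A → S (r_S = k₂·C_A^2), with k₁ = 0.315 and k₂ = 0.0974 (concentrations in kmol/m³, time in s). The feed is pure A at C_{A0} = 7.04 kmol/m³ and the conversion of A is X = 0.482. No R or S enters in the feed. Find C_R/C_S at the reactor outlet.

0.464

Exit C_A = C_{A0}(1−X) = 7.04×0.518 = 3.647 kmol/m³.
Rates in a CSTR are evaluated at the outlet concentration: r_R = 0.315×3.647^0.5 = 0.6015, r_S = 0.0974×3.647^2 = 1.295.
Overall selectivity = C_R/C_S = r_Rτ/(r_Sτ) = r_R/r_S = 0.464.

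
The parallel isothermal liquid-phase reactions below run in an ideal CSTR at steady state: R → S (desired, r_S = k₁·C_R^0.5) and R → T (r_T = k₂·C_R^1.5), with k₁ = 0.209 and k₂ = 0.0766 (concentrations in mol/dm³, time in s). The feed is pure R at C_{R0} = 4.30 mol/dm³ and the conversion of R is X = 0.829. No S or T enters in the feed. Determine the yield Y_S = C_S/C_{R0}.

Exit C_R = C_{R0}(1−X) = 4.30×0.171 = 0.7353 mol/dm³.
In a CSTR the entire volume is at exit conditions, so r_S = 0.209×0.7353^0.5 = 0.1792 and r_T = 0.0766×0.7353^1.5 = 0.04830.
Fraction of consumed R going to S: r_S/(r_S+r_T) = 0.7877.
C_S = 0.7877·C_{R0}·X = 0.7877×4.30×0.829 = 2.81 mol/dm³; Y_S = C_S/C_{R0} = 0.653.

0.653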